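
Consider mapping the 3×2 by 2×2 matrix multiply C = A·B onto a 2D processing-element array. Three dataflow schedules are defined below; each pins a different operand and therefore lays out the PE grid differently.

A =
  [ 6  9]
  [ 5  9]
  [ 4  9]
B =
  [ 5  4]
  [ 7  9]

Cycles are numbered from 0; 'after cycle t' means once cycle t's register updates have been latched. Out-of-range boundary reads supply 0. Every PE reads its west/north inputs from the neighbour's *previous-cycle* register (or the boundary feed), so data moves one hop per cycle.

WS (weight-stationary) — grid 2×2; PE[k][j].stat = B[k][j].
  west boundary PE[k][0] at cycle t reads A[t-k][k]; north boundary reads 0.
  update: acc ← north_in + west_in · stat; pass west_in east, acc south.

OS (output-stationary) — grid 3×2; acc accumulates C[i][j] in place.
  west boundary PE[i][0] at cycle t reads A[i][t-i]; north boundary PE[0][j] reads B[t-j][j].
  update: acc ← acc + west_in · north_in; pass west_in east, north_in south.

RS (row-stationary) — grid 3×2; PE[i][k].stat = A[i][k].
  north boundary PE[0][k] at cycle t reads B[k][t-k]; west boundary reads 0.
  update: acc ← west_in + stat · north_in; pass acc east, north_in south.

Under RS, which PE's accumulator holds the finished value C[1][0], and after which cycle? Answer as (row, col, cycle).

(row, col, cycle) = (1, 1, 2)

RS: C[1][0] accumulates in PE[1][1]:
  cycle 0: PE[1][1] → acc 0, east 0, south 0
  cycle 1: PE[1][1] → acc 0, east 0, south 0
  cycle 2: PE[1][1] → acc 88, east 88, south 7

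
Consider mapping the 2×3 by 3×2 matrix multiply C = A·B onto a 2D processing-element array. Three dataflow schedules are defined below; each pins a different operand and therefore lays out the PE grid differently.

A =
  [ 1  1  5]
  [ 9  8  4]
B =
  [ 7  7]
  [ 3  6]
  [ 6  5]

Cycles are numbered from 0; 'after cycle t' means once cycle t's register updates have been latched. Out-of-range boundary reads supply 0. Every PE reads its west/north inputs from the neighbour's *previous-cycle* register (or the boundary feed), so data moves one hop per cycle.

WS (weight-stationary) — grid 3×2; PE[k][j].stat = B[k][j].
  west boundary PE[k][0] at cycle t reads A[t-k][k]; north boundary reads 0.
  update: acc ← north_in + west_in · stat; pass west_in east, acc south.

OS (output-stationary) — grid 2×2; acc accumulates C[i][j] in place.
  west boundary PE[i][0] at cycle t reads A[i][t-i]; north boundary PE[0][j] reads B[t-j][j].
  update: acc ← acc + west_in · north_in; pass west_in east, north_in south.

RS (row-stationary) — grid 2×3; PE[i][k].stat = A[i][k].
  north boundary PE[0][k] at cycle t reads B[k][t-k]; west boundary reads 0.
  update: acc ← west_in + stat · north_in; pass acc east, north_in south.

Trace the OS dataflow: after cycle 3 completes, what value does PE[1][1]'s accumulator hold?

PE[1][1].acc = 111

OS 2×2: PE[1][1] cycle-by-cycle (with neighbour feeds):
  [0] (0,1) acc=0 (h:0 v:0)
  [0] (1,0) acc=0 (h:0 v:0)
  [0] (1,1) acc=0 (h:0 v:0)
  [1] (0,1) acc=7 (h:1 v:7)
  [1] (1,0) acc=63 (h:9 v:7)
  [1] (1,1) acc=0 (h:0 v:0)
  [2] (0,1) acc=13 (h:1 v:6)
  [2] (1,0) acc=87 (h:8 v:3)
  [2] (1,1) acc=63 (h:9 v:7)
  [3] (0,1) acc=38 (h:5 v:5)
  [3] (1,0) acc=111 (h:4 v:6)
  [3] (1,1) acc=111 (h:8 v:6)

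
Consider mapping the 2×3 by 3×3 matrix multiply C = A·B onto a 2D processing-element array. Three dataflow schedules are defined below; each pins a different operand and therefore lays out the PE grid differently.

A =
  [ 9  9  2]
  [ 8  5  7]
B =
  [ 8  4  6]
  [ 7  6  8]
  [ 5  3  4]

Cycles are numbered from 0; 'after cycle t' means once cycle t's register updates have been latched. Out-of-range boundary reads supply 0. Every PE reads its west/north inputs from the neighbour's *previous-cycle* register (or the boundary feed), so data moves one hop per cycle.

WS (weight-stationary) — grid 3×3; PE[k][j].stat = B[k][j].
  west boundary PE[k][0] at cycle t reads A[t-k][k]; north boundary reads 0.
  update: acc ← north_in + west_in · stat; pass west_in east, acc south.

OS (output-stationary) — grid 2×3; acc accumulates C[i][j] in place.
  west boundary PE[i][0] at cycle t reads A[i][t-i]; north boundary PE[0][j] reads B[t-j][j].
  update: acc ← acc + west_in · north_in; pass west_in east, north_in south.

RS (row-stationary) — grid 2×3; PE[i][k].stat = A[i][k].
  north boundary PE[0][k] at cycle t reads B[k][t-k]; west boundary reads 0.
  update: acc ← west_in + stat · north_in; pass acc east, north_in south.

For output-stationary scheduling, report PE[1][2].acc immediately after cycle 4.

OS on a 2×3 grid — tracing PE[1][2] and its feeders:
  cycle 0: PE[0][2] → acc 0, east 0, south 0
  cycle 0: PE[1][1] → acc 0, east 0, south 0
  cycle 0: PE[1][2] → acc 0, east 0, south 0
  cycle 1: PE[0][2] → acc 0, east 0, south 0
  cycle 1: PE[1][1] → acc 0, east 0, south 0
  cycle 1: PE[1][2] → acc 0, east 0, south 0
  cycle 2: PE[0][2] → acc 54, east 9, south 6
  cycle 2: PE[1][1] → acc 32, east 8, south 4
  cycle 2: PE[1][2] → acc 0, east 0, south 0
  cycle 3: PE[0][2] → acc 126, east 9, south 8
  cycle 3: PE[1][1] → acc 62, east 5, south 6
  cycle 3: PE[1][2] → acc 48, east 8, south 6
  cycle 4: PE[0][2] → acc 134, east 2, south 4
  cycle 4: PE[1][1] → acc 83, east 7, south 3
  cycle 4: PE[1][2] → acc 88, east 5, south 8

PE[1][2].acc = 88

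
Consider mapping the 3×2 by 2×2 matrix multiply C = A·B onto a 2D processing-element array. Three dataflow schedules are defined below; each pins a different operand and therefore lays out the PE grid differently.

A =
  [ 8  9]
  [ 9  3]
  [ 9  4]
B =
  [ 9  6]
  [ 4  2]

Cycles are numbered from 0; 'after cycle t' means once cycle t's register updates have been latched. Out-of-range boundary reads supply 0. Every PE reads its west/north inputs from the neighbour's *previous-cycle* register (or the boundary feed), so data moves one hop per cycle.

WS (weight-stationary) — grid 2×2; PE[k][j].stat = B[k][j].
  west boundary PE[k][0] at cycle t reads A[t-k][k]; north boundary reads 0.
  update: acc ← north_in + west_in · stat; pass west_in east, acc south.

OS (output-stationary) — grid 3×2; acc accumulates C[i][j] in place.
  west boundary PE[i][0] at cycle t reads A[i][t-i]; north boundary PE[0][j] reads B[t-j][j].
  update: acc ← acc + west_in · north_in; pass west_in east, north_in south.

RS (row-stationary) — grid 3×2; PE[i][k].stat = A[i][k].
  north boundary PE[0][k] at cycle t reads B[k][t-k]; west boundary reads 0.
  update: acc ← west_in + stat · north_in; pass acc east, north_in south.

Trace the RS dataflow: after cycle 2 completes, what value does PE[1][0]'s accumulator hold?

PE[1][0].acc = 54

RS 3×2: PE[1][0] cycle-by-cycle (with neighbour feeds):
  after 0 — PE[0][0] acc=72, pass-E 72, pass-S 9
  after 0 — PE[1][0] acc=0, pass-E 0, pass-S 0
  after 1 — PE[0][0] acc=48, pass-E 48, pass-S 6
  after 1 — PE[1][0] acc=81, pass-E 81, pass-S 9
  after 2 — PE[0][0] acc=0, pass-E 0, pass-S 0
  after 2 — PE[1][0] acc=54, pass-E 54, pass-S 6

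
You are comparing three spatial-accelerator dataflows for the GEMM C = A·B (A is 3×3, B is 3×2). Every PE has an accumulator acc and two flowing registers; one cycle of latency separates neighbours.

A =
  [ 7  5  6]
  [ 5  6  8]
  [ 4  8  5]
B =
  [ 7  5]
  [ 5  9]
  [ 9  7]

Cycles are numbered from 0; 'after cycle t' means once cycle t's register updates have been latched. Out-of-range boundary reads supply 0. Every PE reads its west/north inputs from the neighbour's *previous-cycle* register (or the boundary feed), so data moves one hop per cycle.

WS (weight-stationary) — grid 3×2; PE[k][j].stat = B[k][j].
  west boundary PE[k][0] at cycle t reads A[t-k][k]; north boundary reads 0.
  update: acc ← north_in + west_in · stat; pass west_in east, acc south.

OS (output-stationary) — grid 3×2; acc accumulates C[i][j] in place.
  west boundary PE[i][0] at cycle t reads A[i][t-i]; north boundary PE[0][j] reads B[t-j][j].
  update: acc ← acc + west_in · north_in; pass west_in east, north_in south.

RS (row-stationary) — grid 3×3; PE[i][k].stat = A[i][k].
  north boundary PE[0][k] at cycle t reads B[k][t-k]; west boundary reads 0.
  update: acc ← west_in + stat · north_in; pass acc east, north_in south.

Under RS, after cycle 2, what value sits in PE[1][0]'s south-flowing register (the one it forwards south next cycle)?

RS on a 3×3 grid — tracing PE[1][0] and its feeders:
  [0] (0,0) acc=49 (h:49 v:7)
  [0] (1,0) acc=0 (h:0 v:0)
  [1] (0,0) acc=35 (h:35 v:5)
  [1] (1,0) acc=35 (h:35 v:7)
  [2] (0,0) acc=0 (h:0 v:0)
  [2] (1,0) acc=25 (h:25 v:5)

register = 5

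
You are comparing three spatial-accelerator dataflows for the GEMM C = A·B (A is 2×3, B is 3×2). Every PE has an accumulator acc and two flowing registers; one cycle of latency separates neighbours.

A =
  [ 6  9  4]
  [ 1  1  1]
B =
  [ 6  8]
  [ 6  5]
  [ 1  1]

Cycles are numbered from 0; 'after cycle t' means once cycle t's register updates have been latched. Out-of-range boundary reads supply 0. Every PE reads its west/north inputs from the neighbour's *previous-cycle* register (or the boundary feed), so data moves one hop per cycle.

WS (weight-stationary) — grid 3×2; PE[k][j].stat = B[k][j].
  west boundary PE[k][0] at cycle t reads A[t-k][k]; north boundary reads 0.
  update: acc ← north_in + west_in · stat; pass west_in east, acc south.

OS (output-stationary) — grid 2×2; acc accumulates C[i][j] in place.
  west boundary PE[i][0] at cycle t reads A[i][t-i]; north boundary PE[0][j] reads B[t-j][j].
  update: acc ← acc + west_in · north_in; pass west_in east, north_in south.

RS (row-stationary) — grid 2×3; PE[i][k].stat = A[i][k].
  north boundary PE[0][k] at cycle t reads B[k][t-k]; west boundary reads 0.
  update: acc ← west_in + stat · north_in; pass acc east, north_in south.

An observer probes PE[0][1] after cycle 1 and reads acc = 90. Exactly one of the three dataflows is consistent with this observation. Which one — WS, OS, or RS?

dataflow = RS

WS (3×2 grid), PE[0][1]:
  0: (0,1).acc=0  regs=<0,0>
  1: (0,1).acc=48  regs=<6,48>
OS (2×2 grid), PE[0][1]:
  0: (0,1).acc=0  regs=<0,0>
  1: (0,1).acc=48  regs=<6,8>
RS (2×3 grid), PE[0][1]:
  0: (0,1).acc=0  regs=<0,0>
  1: (0,1).acc=90  regs=<90,6>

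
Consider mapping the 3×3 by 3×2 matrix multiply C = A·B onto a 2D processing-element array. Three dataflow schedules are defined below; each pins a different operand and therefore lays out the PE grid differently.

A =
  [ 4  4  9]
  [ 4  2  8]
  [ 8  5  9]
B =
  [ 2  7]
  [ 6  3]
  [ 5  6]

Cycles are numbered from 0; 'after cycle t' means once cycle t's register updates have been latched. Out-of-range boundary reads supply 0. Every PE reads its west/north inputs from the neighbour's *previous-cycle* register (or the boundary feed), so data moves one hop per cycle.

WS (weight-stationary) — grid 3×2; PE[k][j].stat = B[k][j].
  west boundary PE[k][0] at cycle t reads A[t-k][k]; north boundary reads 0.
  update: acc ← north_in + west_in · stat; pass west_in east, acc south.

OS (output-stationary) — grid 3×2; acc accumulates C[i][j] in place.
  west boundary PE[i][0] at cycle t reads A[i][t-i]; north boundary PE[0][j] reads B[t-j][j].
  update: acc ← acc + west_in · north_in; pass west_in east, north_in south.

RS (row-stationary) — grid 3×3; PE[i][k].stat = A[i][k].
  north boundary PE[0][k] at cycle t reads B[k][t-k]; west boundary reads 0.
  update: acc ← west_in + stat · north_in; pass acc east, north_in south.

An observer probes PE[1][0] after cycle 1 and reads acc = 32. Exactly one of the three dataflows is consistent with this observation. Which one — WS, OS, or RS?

dataflow = WS

WS (3×2 grid), PE[1][0]:
  0: (1,0).acc=0  regs=<0,0>
  1: (1,0).acc=32  regs=<4,32>
OS (3×2 grid), PE[1][0]:
  0: (1,0).acc=0  regs=<0,0>
  1: (1,0).acc=8  regs=<4,2>
RS (3×3 grid), PE[1][0]:
  0: (1,0).acc=0  regs=<0,0>
  1: (1,0).acc=8  regs=<8,2>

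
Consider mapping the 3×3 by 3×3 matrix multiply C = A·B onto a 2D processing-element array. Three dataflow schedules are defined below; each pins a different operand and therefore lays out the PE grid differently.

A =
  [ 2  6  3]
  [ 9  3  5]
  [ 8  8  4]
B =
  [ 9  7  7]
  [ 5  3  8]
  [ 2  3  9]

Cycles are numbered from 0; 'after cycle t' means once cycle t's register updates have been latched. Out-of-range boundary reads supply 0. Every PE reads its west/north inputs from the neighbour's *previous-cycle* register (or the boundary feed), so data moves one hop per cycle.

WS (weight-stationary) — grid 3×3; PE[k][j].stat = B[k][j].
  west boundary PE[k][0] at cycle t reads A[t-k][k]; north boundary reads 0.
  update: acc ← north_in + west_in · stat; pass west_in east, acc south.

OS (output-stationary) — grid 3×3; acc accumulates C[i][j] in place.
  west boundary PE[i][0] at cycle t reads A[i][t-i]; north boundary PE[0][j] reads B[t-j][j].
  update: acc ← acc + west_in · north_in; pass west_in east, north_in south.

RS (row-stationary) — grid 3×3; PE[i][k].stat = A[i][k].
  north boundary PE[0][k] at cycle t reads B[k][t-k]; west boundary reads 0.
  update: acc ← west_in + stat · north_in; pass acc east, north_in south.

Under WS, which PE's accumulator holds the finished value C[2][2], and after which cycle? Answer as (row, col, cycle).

WS — PE[2][2] is where C[2][2] collects:
  0: (2,2).acc=0  regs=<0,0>
  1: (2,2).acc=0  regs=<0,0>
  2: (2,2).acc=0  regs=<0,0>
  3: (2,2).acc=0  regs=<0,0>
  4: (2,2).acc=89  regs=<3,89>
  5: (2,2).acc=132  regs=<5,132>
  6: (2,2).acc=156  regs=<4,156>

(row, col, cycle) = (2, 2, 6)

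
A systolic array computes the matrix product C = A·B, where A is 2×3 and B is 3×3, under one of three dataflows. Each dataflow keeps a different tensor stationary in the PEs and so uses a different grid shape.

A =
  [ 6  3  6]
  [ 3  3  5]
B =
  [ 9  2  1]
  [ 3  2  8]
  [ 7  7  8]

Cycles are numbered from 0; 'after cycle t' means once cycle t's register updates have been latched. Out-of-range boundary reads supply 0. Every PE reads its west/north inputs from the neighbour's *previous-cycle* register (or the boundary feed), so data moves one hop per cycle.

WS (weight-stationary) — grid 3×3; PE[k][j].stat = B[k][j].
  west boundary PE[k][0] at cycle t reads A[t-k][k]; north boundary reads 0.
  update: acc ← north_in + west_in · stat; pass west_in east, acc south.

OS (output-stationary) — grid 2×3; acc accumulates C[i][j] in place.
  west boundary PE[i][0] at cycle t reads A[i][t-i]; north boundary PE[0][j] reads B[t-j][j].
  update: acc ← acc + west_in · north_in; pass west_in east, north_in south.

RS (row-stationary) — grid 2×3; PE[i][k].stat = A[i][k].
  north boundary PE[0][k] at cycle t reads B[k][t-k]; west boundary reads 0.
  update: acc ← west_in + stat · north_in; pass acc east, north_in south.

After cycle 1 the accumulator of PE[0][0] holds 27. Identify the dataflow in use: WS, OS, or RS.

dataflow = WS

Under WS (3×3), PE[0][0]:
  cycle 0: PE[0][0] → acc 54, east 6, south 54
  cycle 1: PE[0][0] → acc 27, east 3, south 27
Under OS (2×3), PE[0][0]:
  cycle 0: PE[0][0] → acc 54, east 6, south 9
  cycle 1: PE[0][0] → acc 63, east 3, south 3
Under RS (2×3), PE[0][0]:
  cycle 0: PE[0][0] → acc 54, east 54, south 9
  cycle 1: PE[0][0] → acc 12, east 12, south 2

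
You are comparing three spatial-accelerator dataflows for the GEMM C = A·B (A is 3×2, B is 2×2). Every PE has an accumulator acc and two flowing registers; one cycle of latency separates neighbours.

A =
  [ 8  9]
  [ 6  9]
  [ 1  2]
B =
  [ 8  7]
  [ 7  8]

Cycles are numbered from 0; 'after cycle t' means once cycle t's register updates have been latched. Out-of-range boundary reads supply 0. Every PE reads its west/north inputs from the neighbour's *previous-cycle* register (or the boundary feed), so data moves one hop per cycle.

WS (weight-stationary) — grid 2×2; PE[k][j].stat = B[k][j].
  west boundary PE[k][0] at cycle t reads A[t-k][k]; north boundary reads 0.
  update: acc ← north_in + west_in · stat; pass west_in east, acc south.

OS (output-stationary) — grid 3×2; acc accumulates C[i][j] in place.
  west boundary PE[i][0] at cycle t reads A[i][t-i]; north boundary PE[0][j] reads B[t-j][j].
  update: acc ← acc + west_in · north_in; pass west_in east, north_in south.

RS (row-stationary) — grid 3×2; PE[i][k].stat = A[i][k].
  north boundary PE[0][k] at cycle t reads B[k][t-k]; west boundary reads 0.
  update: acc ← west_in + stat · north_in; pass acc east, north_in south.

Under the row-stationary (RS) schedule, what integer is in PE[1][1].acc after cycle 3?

PE[1][1].acc = 114

RS (3×2). Following PE[1][1] plus its west/north inputs:
  0: (0,1).acc=0  regs=<0,0>
  0: (1,0).acc=0  regs=<0,0>
  0: (1,1).acc=0  regs=<0,0>
  1: (0,1).acc=127  regs=<127,7>
  1: (1,0).acc=48  regs=<48,8>
  1: (1,1).acc=0  regs=<0,0>
  2: (0,1).acc=128  regs=<128,8>
  2: (1,0).acc=42  regs=<42,7>
  2: (1,1).acc=111  regs=<111,7>
  3: (0,1).acc=0  regs=<0,0>
  3: (1,0).acc=0  regs=<0,0>
  3: (1,1).acc=114  regs=<114,8>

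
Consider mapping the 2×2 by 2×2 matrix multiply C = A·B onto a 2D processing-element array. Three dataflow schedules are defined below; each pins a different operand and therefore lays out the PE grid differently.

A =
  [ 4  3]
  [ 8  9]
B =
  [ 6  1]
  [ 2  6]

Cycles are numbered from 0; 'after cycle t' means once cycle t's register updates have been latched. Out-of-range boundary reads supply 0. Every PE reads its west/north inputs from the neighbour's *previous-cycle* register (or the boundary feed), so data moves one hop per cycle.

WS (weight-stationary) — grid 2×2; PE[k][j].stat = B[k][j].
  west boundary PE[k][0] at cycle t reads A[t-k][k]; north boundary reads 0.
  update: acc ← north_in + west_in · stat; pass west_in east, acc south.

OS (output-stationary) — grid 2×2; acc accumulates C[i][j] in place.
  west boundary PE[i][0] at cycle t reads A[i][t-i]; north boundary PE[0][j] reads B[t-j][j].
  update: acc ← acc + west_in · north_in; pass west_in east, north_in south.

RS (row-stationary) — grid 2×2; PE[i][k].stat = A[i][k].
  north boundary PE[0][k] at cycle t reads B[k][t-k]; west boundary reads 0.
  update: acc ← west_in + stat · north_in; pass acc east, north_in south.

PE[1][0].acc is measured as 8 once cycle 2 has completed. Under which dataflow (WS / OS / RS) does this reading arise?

dataflow = RS

WS [2×2] PE[1][0] across cycles:
  [0] (1,0) acc=0 (h:0 v:0)
  [1] (1,0) acc=30 (h:3 v:30)
  [2] (1,0) acc=66 (h:9 v:66)
OS [2×2] PE[1][0] across cycles:
  [0] (1,0) acc=0 (h:0 v:0)
  [1] (1,0) acc=48 (h:8 v:6)
  [2] (1,0) acc=66 (h:9 v:2)
RS [2×2] PE[1][0] across cycles:
  [0] (1,0) acc=0 (h:0 v:0)
  [1] (1,0) acc=48 (h:48 v:6)
  [2] (1,0) acc=8 (h:8 v:1)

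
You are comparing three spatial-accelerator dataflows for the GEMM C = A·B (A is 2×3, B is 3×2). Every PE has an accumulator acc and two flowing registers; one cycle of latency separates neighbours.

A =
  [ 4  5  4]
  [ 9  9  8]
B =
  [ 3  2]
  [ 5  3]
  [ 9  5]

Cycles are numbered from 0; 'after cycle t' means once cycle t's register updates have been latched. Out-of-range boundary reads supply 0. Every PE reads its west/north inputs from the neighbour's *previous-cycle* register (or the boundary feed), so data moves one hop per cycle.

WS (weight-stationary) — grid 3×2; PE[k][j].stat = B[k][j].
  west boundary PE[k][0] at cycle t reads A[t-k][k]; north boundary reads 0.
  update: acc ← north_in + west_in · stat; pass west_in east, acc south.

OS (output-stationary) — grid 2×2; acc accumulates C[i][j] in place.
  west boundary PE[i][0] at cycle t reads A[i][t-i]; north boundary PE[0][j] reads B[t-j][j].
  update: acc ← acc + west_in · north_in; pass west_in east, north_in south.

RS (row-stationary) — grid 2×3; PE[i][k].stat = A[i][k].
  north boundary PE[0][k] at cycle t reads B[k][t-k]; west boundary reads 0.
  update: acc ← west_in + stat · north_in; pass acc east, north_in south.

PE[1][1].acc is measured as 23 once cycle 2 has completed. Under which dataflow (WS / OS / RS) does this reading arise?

WS (3×2 grid), PE[1][1]:
  step 0 · PE1,1: acc=0; fwd→0 fwd↓0
  step 1 · PE1,1: acc=0; fwd→0 fwd↓0
  step 2 · PE1,1: acc=23; fwd→5 fwd↓23
OS (2×2 grid), PE[1][1]:
  step 0 · PE1,1: acc=0; fwd→0 fwd↓0
  step 1 · PE1,1: acc=0; fwd→0 fwd↓0
  step 2 · PE1,1: acc=18; fwd→9 fwd↓2
RS (2×3 grid), PE[1][1]:
  step 0 · PE1,1: acc=0; fwd→0 fwd↓0
  step 1 · PE1,1: acc=0; fwd→0 fwd↓0
  step 2 · PE1,1: acc=72; fwd→72 fwd↓5

dataflow = WS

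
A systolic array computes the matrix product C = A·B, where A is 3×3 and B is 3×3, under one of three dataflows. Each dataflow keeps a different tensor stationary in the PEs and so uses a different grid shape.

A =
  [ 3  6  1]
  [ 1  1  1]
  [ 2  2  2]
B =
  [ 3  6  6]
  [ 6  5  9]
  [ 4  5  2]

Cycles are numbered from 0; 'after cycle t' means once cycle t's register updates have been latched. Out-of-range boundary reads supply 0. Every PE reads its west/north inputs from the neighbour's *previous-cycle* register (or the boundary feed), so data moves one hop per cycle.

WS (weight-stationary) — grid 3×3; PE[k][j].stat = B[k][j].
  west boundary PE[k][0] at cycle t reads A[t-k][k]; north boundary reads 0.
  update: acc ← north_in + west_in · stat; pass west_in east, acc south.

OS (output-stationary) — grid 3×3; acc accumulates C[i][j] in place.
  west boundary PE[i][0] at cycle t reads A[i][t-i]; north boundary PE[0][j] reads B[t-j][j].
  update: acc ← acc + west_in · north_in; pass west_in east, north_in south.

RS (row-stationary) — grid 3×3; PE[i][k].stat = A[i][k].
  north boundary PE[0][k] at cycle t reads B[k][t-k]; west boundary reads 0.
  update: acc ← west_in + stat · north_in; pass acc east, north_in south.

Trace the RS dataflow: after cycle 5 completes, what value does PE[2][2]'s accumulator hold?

PE[2][2].acc = 32

Tracing RS — 3×3 array, target PE[2][2]:
  t=0 PE[1][2]: acc=0 h=0 v=0
  t=0 PE[2][1]: acc=0 h=0 v=0
  t=0 PE[2][2]: acc=0 h=0 v=0
  t=1 PE[1][2]: acc=0 h=0 v=0
  t=1 PE[2][1]: acc=0 h=0 v=0
  t=1 PE[2][2]: acc=0 h=0 v=0
  t=2 PE[1][2]: acc=0 h=0 v=0
  t=2 PE[2][1]: acc=0 h=0 v=0
  t=2 PE[2][2]: acc=0 h=0 v=0
  t=3 PE[1][2]: acc=13 h=13 v=4
  t=3 PE[2][1]: acc=18 h=18 v=6
  t=3 PE[2][2]: acc=0 h=0 v=0
  t=4 PE[1][2]: acc=16 h=16 v=5
  t=4 PE[2][1]: acc=22 h=22 v=5
  t=4 PE[2][2]: acc=26 h=26 v=4
  t=5 PE[1][2]: acc=17 h=17 v=2
  t=5 PE[2][1]: acc=30 h=30 v=9
  t=5 PE[2][2]: acc=32 h=32 v=5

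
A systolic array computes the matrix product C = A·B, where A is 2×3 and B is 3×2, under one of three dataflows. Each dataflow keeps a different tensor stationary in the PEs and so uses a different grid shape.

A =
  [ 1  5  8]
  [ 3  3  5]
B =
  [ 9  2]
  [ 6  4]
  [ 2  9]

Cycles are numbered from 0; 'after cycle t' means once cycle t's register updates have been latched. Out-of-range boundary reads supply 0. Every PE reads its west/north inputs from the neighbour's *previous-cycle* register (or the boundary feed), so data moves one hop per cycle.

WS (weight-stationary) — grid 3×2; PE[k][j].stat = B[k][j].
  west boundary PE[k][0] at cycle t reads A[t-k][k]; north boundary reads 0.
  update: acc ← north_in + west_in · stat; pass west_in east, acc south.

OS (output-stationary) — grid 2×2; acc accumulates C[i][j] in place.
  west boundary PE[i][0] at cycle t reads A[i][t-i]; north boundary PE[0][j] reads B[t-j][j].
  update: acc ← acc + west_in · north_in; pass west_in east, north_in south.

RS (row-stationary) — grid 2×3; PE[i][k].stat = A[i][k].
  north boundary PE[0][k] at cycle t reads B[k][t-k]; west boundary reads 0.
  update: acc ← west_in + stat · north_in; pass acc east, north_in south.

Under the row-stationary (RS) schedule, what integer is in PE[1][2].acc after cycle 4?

RS (2×3). Following PE[1][2] plus its west/north inputs:
  @0  [0,2]  acc 0  |  →0  ↓0
  @0  [1,1]  acc 0  |  →0  ↓0
  @0  [1,2]  acc 0  |  →0  ↓0
  @1  [0,2]  acc 0  |  →0  ↓0
  @1  [1,1]  acc 0  |  →0  ↓0
  @1  [1,2]  acc 0  |  →0  ↓0
  @2  [0,2]  acc 55  |  →55  ↓2
  @2  [1,1]  acc 45  |  →45  ↓6
  @2  [1,2]  acc 0  |  →0  ↓0
  @3  [0,2]  acc 94  |  →94  ↓9
  @3  [1,1]  acc 18  |  →18  ↓4
  @3  [1,2]  acc 55  |  →55  ↓2
  @4  [0,2]  acc 0  |  →0  ↓0
  @4  [1,1]  acc 0  |  →0  ↓0
  @4  [1,2]  acc 63  |  →63  ↓9

PE[1][2].acc = 63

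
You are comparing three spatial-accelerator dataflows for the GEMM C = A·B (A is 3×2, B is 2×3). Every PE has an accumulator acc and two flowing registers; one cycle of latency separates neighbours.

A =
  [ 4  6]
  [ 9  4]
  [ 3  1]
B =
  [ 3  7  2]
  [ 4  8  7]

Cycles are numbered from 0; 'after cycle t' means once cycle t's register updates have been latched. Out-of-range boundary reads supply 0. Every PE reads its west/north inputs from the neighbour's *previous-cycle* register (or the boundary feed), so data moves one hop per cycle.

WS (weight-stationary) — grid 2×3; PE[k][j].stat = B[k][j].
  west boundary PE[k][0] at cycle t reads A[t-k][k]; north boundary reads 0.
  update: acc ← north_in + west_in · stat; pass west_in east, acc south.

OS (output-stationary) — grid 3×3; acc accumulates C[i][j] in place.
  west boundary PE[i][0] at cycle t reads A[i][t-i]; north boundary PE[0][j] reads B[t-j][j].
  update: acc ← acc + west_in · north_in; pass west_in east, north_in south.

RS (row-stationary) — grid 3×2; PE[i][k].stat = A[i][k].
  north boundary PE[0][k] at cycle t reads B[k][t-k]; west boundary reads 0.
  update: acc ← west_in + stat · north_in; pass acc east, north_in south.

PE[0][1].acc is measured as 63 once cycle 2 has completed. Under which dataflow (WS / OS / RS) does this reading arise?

WS [2×3] PE[0][1] across cycles:
  c0 r0c1: 0 / 0 / 0
  c1 r0c1: 28 / 4 / 28
  c2 r0c1: 63 / 9 / 63
OS [3×3] PE[0][1] across cycles:
  c0 r0c1: 0 / 0 / 0
  c1 r0c1: 28 / 4 / 7
  c2 r0c1: 76 / 6 / 8
RS [3×2] PE[0][1] across cycles:
  c0 r0c1: 0 / 0 / 0
  c1 r0c1: 36 / 36 / 4
  c2 r0c1: 76 / 76 / 8

dataflow = WS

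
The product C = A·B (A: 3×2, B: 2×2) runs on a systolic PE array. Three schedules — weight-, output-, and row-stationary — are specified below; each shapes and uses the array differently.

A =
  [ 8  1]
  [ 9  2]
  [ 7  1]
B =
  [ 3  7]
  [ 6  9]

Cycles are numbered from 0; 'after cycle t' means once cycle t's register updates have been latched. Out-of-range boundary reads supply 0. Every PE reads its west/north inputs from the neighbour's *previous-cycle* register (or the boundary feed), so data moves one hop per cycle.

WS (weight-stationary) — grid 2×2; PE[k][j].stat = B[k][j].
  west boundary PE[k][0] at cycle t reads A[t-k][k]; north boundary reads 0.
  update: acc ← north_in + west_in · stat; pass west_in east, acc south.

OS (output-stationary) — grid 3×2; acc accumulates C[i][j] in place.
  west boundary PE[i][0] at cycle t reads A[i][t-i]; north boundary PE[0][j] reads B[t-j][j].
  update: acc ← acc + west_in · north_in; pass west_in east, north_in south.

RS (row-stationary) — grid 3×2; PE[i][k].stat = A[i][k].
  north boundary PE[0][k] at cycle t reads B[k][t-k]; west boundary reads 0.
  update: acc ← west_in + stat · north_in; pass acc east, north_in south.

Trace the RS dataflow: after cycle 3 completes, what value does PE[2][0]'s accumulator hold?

Tracing RS — 3×2 array, target PE[2][0]:
  after 0 — PE[1][0] acc=0, pass-E 0, pass-S 0
  after 0 — PE[2][0] acc=0, pass-E 0, pass-S 0
  after 1 — PE[1][0] acc=27, pass-E 27, pass-S 3
  after 1 — PE[2][0] acc=0, pass-E 0, pass-S 0
  after 2 — PE[1][0] acc=63, pass-E 63, pass-S 7
  after 2 — PE[2][0] acc=21, pass-E 21, pass-S 3
  after 3 — PE[1][0] acc=0, pass-E 0, pass-S 0
  after 3 — PE[2][0] acc=49, pass-E 49, pass-S 7

PE[2][0].acc = 49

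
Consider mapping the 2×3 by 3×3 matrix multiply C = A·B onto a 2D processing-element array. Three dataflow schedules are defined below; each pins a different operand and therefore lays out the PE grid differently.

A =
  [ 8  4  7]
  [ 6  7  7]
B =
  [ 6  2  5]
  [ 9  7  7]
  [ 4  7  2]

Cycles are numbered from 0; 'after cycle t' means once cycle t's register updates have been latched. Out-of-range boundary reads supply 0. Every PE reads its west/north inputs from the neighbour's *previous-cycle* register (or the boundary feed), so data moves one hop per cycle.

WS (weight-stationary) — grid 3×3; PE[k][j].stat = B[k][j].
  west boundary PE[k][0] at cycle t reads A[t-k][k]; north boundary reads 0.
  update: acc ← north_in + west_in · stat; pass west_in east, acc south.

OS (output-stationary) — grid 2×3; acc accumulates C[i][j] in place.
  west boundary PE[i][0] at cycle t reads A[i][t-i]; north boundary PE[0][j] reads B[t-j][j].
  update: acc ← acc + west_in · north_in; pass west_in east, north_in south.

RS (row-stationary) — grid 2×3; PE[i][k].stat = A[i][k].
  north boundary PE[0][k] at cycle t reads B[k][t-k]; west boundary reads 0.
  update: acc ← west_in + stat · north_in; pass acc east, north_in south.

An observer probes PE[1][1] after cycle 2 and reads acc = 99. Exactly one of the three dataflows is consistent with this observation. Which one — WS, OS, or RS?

dataflow = RS

WS [3×3] PE[1][1] across cycles:
  c0 r1c1: 0 / 0 / 0
  c1 r1c1: 0 / 0 / 0
  c2 r1c1: 44 / 4 / 44
OS [2×3] PE[1][1] across cycles:
  c0 r1c1: 0 / 0 / 0
  c1 r1c1: 0 / 0 / 0
  c2 r1c1: 12 / 6 / 2
RS [2×3] PE[1][1] across cycles:
  c0 r1c1: 0 / 0 / 0
  c1 r1c1: 0 / 0 / 0
  c2 r1c1: 99 / 99 / 9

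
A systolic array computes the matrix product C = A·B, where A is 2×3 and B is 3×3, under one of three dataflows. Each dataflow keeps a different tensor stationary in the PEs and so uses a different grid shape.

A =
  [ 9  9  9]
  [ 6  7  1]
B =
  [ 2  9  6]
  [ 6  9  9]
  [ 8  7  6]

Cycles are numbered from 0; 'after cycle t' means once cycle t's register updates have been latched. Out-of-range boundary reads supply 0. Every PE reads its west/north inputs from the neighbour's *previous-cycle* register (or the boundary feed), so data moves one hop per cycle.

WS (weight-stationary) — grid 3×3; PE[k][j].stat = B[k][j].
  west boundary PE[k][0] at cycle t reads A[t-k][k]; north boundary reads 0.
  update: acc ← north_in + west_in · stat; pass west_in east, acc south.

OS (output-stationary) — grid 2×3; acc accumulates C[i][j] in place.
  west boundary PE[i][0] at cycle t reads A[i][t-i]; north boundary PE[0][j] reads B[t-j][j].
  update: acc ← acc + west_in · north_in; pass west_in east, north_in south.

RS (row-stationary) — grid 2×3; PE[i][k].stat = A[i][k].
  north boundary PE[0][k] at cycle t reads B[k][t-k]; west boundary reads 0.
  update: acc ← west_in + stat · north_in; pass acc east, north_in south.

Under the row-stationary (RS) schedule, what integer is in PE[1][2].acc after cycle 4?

RS (2×3). Following PE[1][2] plus its west/north inputs:
  step 0 · PE0,2: acc=0; fwd→0 fwd↓0
  step 0 · PE1,1: acc=0; fwd→0 fwd↓0
  step 0 · PE1,2: acc=0; fwd→0 fwd↓0
  step 1 · PE0,2: acc=0; fwd→0 fwd↓0
  step 1 · PE1,1: acc=0; fwd→0 fwd↓0
  step 1 · PE1,2: acc=0; fwd→0 fwd↓0
  step 2 · PE0,2: acc=144; fwd→144 fwd↓8
  step 2 · PE1,1: acc=54; fwd→54 fwd↓6
  step 2 · PE1,2: acc=0; fwd→0 fwd↓0
  step 3 · PE0,2: acc=225; fwd→225 fwd↓7
  step 3 · PE1,1: acc=117; fwd→117 fwd↓9
  step 3 · PE1,2: acc=62; fwd→62 fwd↓8
  step 4 · PE0,2: acc=189; fwd→189 fwd↓6
  step 4 · PE1,1: acc=99; fwd→99 fwd↓9
  step 4 · PE1,2: acc=124; fwd→124 fwd↓7

PE[1][2].acc = 124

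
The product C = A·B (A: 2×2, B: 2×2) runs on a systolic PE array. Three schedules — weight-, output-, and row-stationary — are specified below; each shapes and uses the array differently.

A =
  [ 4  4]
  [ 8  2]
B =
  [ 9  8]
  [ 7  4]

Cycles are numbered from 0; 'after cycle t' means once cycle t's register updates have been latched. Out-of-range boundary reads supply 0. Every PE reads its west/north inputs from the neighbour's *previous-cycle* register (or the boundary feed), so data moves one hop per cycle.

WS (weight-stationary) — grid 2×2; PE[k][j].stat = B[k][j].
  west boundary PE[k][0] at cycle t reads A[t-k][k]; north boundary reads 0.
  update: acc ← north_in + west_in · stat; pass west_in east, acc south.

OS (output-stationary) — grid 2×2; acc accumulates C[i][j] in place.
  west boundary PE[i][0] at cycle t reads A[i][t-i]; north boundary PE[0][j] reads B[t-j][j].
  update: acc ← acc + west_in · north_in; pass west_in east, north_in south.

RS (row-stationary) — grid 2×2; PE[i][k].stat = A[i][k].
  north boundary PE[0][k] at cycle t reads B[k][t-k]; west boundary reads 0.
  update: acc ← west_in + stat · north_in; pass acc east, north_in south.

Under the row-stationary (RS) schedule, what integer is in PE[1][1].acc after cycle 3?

RS 2×2: PE[1][1] cycle-by-cycle (with neighbour feeds):
  @0  [0,1]  acc 0  |  →0  ↓0
  @0  [1,0]  acc 0  |  →0  ↓0
  @0  [1,1]  acc 0  |  →0  ↓0
  @1  [0,1]  acc 64  |  →64  ↓7
  @1  [1,0]  acc 72  |  →72  ↓9
  @1  [1,1]  acc 0  |  →0  ↓0
  @2  [0,1]  acc 48  |  →48  ↓4
  @2  [1,0]  acc 64  |  →64  ↓8
  @2  [1,1]  acc 86  |  →86  ↓7
  @3  [0,1]  acc 0  |  →0  ↓0
  @3  [1,0]  acc 0  |  →0  ↓0
  @3  [1,1]  acc 72  |  →72  ↓4

PE[1][1].acc = 72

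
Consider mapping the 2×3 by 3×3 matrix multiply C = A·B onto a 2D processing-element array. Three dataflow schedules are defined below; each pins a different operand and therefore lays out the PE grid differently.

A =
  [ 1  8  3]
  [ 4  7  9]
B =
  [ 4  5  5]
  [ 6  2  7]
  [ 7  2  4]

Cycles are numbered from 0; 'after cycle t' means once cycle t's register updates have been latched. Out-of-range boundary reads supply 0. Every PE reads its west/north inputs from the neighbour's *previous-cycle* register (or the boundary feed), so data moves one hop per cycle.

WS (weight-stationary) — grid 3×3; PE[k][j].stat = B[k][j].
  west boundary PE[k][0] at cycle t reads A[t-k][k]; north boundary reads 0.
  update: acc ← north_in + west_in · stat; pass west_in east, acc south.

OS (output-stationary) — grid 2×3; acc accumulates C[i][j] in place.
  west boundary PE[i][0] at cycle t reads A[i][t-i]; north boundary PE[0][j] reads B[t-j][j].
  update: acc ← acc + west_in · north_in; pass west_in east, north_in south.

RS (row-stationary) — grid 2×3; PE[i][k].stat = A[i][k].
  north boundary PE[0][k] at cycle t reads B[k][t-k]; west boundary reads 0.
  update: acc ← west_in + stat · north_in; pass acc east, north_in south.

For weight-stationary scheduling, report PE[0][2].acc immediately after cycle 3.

WS (3×3). Following PE[0][2] plus its west/north inputs:
  after 0 — PE[0][1] acc=0, pass-E 0, pass-S 0
  after 0 — PE[0][2] acc=0, pass-E 0, pass-S 0
  after 1 — PE[0][1] acc=5, pass-E 1, pass-S 5
  after 1 — PE[0][2] acc=0, pass-E 0, pass-S 0
  after 2 — PE[0][1] acc=20, pass-E 4, pass-S 20
  after 2 — PE[0][2] acc=5, pass-E 1, pass-S 5
  after 3 — PE[0][1] acc=0, pass-E 0, pass-S 0
  after 3 — PE[0][2] acc=20, pass-E 4, pass-S 20

PE[0][2].acc = 20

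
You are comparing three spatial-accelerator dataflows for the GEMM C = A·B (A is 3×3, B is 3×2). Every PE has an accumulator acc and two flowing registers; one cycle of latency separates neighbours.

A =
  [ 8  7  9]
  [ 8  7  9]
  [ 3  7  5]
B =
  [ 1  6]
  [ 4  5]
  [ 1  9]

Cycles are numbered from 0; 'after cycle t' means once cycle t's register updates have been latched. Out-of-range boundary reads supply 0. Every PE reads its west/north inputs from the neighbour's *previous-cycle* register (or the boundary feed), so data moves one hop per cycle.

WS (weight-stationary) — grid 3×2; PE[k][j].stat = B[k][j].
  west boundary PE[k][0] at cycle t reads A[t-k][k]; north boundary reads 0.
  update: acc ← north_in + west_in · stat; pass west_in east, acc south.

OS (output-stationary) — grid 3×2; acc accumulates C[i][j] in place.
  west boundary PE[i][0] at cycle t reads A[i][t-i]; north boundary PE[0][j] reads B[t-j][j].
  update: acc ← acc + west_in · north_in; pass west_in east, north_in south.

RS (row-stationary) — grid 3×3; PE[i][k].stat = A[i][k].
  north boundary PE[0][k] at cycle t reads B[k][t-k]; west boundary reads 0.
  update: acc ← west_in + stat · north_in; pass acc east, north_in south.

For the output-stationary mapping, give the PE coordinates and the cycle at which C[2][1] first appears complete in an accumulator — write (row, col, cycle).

Under OS, C[2][1] lands at PE[2][1]:
  step 0 · PE2,1: acc=0; fwd→0 fwd↓0
  step 1 · PE2,1: acc=0; fwd→0 fwd↓0
  step 2 · PE2,1: acc=0; fwd→0 fwd↓0
  step 3 · PE2,1: acc=18; fwd→3 fwd↓6
  step 4 · PE2,1: acc=53; fwd→7 fwd↓5
  step 5 · PE2,1: acc=98; fwd→5 fwd↓9

(row, col, cycle) = (2, 1, 5)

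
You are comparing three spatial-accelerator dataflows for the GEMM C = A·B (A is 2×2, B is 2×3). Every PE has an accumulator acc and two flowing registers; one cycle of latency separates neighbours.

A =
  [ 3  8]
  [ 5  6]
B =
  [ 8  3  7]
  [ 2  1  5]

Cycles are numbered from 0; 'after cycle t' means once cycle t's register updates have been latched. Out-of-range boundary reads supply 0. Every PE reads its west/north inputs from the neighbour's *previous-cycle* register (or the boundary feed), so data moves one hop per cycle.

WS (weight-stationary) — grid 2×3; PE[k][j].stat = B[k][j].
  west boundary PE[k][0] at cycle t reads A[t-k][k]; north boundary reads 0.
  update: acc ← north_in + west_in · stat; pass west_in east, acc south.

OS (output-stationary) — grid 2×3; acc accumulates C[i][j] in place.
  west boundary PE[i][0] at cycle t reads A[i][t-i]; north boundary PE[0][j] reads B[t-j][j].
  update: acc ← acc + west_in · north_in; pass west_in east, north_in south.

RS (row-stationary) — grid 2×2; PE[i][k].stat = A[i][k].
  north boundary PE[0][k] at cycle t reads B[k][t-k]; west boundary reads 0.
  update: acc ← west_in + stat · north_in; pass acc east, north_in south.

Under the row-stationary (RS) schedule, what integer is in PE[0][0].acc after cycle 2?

RS on a 2×2 grid — tracing PE[0][0] and its feeders:
  0: (0,0).acc=24  regs=<24,8>
  1: (0,0).acc=9  regs=<9,3>
  2: (0,0).acc=21  regs=<21,7>

PE[0][0].acc = 21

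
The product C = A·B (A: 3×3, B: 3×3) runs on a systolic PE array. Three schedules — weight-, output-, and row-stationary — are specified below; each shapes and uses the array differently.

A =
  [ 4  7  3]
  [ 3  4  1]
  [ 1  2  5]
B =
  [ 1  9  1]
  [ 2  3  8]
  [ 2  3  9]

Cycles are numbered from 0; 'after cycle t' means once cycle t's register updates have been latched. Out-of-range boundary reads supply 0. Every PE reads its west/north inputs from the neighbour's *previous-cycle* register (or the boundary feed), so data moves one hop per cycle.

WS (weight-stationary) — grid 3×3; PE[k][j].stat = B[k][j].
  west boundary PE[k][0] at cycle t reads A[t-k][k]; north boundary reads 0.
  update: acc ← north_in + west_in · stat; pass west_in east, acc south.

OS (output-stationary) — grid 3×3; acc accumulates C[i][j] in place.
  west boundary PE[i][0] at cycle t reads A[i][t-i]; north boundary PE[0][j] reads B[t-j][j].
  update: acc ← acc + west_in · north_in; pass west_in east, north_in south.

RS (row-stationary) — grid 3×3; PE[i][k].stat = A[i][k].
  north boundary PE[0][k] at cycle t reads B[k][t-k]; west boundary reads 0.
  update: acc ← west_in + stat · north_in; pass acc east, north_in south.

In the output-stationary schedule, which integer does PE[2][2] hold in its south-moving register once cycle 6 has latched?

register = 9

OS 3×3: PE[2][2] cycle-by-cycle (with neighbour feeds):
  0: (1,2).acc=0  regs=<0,0>
  0: (2,1).acc=0  regs=<0,0>
  0: (2,2).acc=0  regs=<0,0>
  1: (1,2).acc=0  regs=<0,0>
  1: (2,1).acc=0  regs=<0,0>
  1: (2,2).acc=0  regs=<0,0>
  2: (1,2).acc=0  regs=<0,0>
  2: (2,1).acc=0  regs=<0,0>
  2: (2,2).acc=0  regs=<0,0>
  3: (1,2).acc=3  regs=<3,1>
  3: (2,1).acc=9  regs=<1,9>
  3: (2,2).acc=0  regs=<0,0>
  4: (1,2).acc=35  regs=<4,8>
  4: (2,1).acc=15  regs=<2,3>
  4: (2,2).acc=1  regs=<1,1>
  5: (1,2).acc=44  regs=<1,9>
  5: (2,1).acc=30  regs=<5,3>
  5: (2,2).acc=17  regs=<2,8>
  6: (1,2).acc=44  regs=<0,0>
  6: (2,1).acc=30  regs=<0,0>
  6: (2,2).acc=62  regs=<5,9>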